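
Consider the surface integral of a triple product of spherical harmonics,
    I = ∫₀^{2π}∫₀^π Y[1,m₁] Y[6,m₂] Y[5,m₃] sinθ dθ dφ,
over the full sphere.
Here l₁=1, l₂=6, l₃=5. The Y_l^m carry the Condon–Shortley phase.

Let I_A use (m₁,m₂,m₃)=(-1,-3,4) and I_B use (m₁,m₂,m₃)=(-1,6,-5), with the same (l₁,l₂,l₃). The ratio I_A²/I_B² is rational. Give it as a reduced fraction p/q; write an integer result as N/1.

1/22

Same 1,6,5: normalisation and zero-m 3j drop out of the ratio.
A: Δ: 2! 0! 10! / 13! → 1/858; sum: t=2:+1/725760 = 1/725760; 3j²(1 6 5; -1 -3 4) = Δ·Π!·Σ² = 1/286  (sign -1)
B: Δ: 2! 0! 10! / 13! → 1/858; sum: t=2:+1/7257600 = 1/7257600; 3j²(1 6 5; -1 6 -5) = Δ·Π!·Σ² = 1/13  (sign +1)
I_A²/I_B² = (1/286)/(1/13) = 1/22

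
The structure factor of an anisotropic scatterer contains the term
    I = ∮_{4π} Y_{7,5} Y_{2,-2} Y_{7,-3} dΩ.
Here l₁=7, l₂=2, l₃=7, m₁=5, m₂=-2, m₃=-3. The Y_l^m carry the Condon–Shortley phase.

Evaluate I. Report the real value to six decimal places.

Rules hold: Σm=0, L=16 even, 5≤7≤9.
N = 15·5·15 = 1125
Δ = 2!·12!·2!/17! = 1/185640
Racah Σ t=0..2: t=0:+1/2419200 t=1:−1/518400 t=2:+1/2419200 = -1/907200
⇒ 3j(7 2 7; 0 0 0)² = 56/3315, sgn +1
Racah Σ t=0..0: t=0:+1/29030400 = 1/29030400
⇒ 3j(7 2 7; 5 -2 -3)² = 99/7735, sgn +1
4πI² = N·(3j₀)²·(3jₘ)² = 11880/48841
I = +1·√(0.243238/4π) = 0.13912687

0.139127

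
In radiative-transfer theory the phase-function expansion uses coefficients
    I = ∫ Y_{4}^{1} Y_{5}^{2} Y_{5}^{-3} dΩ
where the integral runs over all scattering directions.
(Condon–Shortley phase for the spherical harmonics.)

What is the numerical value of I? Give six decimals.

m-sum 0 ✓  L=14 even ✓  1≤5≤9 ✓
Π(2lᵢ+1) = 9×11×11 = 1089
triangle coeff Δ(4,5,5) = 1/3153150
Σ_t [0,4]: t=0:+1/69120 t=1:−1/1728 t=2:+1/576 t=3:−1/1728 t=4:+1/69120 = 7/11520
(3j)²=2/143 [(4 5 5; 0 0 0)], sign=-1
Σ_t [1,3]: t=1:−1/17280 t=2:+1/2880 t=3:−1/6912 = 1/6912
(3j)²=5/429 [(4 5 5; 1 2 -3)], sign=+1
⇒ 4πI² = 30/169
I = (-1)√(30/169/(4π)) = -0.11885360

-0.118854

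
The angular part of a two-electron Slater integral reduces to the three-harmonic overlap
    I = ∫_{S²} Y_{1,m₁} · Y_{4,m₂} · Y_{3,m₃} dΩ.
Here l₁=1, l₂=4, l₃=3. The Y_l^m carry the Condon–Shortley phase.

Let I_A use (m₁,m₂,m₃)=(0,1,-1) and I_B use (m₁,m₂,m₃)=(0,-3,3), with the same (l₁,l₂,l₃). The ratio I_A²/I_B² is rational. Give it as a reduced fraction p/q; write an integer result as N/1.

l's match ⇒ only the (l;m) 3-j factors differ between A and B.
A: triangle coeff Δ(1,4,3) = 1/252; Σ_t [1,1]: t=1:−1/48 = -1/48; (3j)²=5/84 [(1 4 3; 0 1 -1)], sign=-1
B: triangle coeff Δ(1,4,3) = 1/252; Σ_t [1,1]: t=1:−1/720 = -1/720; (3j)²=1/36 [(1 4 3; 0 -3 3)], sign=-1
I_A²/I_B² = (5/84)/(1/36) = 15/7

15/7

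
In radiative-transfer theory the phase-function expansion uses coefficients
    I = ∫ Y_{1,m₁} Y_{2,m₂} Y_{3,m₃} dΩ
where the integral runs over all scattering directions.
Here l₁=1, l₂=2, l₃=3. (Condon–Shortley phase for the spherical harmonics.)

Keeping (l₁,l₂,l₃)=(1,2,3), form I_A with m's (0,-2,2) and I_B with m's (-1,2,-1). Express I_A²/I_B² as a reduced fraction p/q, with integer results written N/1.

5/1

Shared (l₁,l₂,l₃)=(1,2,3): N and (l;000)² cancel in I_A²/I_B².
A: Δ = 0!·2!·4!/7! = 1/105; Racah Σ t=0..0: t=0:+1/24 = 1/24; ⇒ 3j(1 2 3; 0 -2 2)² = 1/21, sgn -1
B: Δ = 0!·2!·4!/7! = 1/105; Racah Σ t=0..0: t=0:+1/48 = 1/48; ⇒ 3j(1 2 3; -1 2 -1)² = 1/105, sgn +1
I_A²/I_B² = (1/21)/(1/105) = 5/1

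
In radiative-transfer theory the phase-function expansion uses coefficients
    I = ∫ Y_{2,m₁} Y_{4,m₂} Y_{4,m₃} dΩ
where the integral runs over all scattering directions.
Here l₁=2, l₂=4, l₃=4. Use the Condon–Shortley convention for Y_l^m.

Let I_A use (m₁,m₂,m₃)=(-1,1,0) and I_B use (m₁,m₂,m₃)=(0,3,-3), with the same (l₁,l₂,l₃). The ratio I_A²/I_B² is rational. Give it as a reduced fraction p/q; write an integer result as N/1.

30/49

Shared (l₁,l₂,l₃)=(2,4,4): N and (l;000)² cancel in I_A²/I_B².
A: Δ = 2!·2!·6!/11! = 1/13860; Racah Σ t=1..2: t=1:−1/96 t=2:+1/72 = 1/288; ⇒ 3j(2 4 4; -1 1 0)² = 1/462, sgn +1
B: Δ = 2!·2!·6!/11! = 1/13860; Racah Σ t=1..2: t=1:−1/720 t=2:+1/480 = 1/1440; ⇒ 3j(2 4 4; 0 3 -3)² = 7/1980, sgn -1
I_A²/I_B² = (1/462)/(7/1980) = 30/49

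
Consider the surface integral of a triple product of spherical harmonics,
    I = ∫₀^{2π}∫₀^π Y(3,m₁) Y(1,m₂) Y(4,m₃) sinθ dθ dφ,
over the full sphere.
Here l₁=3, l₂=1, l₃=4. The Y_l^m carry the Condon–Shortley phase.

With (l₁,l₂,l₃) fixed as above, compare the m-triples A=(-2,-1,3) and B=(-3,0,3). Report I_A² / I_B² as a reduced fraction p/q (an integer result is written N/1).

3/1

Same 3,1,4: normalisation and zero-m 3j drop out of the ratio.
A: Δ: 0! 6! 2! / 9! → 1/252; sum: t=0:+1/240 = 1/240; 3j²(3 1 4; -2 -1 3) = Δ·Π!·Σ² = 1/12  (sign -1)
B: Δ: 0! 6! 2! / 9! → 1/252; sum: t=0:+1/720 = 1/720; 3j²(3 1 4; -3 0 3) = Δ·Π!·Σ² = 1/36  (sign -1)
I_A²/I_B² = (1/12)/(1/36) = 3/1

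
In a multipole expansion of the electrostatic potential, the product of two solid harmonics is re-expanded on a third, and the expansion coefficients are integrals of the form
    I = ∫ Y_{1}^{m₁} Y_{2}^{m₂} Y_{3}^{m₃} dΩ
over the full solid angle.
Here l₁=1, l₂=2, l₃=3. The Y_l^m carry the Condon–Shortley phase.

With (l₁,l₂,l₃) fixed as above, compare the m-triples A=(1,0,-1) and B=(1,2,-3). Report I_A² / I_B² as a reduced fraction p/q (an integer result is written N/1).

l's match ⇒ only the (l;m) 3-j factors differ between A and B.
A: triangle coeff Δ(1,2,3) = 1/105; Σ_t [0,0]: t=0:+1/8 = 1/8; (3j)²=2/35 [(1 2 3; 1 0 -1)], sign=+1
B: triangle coeff Δ(1,2,3) = 1/105; Σ_t [0,0]: t=0:+1/48 = 1/48; (3j)²=1/7 [(1 2 3; 1 2 -3)], sign=+1
I_A²/I_B² = (2/35)/(1/7) = 2/5

2/5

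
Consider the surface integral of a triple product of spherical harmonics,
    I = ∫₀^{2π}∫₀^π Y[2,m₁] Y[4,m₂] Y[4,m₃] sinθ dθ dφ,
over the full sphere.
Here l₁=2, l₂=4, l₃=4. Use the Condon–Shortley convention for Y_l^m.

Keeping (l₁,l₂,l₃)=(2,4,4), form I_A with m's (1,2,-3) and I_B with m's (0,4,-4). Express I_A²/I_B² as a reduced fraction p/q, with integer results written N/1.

75/112

Shared (l₁,l₂,l₃)=(2,4,4): N and (l;000)² cancel in I_A²/I_B².
A: Δ = 2!·2!·6!/11! = 1/13860; Racah Σ t=0..1: t=0:+1/1440 t=1:−1/240 = -1/288; ⇒ 3j(2 4 4; 1 2 -3)² = 5/132, sgn +1
B: Δ = 2!·2!·6!/11! = 1/13860; Racah Σ t=2..2: t=2:+1/2880 = 1/2880; ⇒ 3j(2 4 4; 0 4 -4)² = 28/495, sgn +1
I_A²/I_B² = (5/132)/(28/495) = 75/112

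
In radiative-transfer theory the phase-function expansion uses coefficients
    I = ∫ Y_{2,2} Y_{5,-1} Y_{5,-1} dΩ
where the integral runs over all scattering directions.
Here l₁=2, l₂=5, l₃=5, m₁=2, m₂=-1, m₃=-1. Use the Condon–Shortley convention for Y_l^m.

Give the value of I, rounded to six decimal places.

0.198089

Checks pass: Σm=0; 12 even; l₃=5∈[3,7].
(2·2+1)(2·5+1)(2·5+1) = 605
Δ: 2! 2! 8! / 13! → 1/38610
sum: t=0:+1/2880 t=1:−1/576 t=2:+1/2880 = -1/960
3j²(2 5 5; 0 0 0) = Δ·Π!·Σ² = 10/429  (sign +1)
sum: t=0:+1/2304 = 1/2304
3j²(2 5 5; 2 -1 -1) = Δ·Π!·Σ² = 5/143  (sign +1)
combine: 4πI² = 605·10/429·5/143 = 250/507
take √, sign +1: I = 0.19808933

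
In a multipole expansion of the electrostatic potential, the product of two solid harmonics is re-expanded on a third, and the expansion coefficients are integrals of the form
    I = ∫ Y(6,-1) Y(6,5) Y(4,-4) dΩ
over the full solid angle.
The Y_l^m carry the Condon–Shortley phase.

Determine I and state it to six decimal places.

Rules hold: Σm=0, L=16 even, 0≤4≤12.
N = 13·13·9 = 1521
Δ = 8!·4!·4!/17! = 1/15315300
Racah Σ t=2..6: t=2:+1/829440 t=3:−1/25920 t=4:+1/9216 t=5:−1/25920 t=6:+1/829440 = 7/207360
⇒ 3j(6 6 4; 0 0 0)² = 28/2431, sgn +1
Racah Σ t=7..7: t=7:−1/2903040 = -1/2903040
⇒ 3j(6 6 4; -1 5 -4)² = 5/663, sgn -1
4πI² = N·(3j₀)²·(3jₘ)² = 420/3179
I = -1·√(0.132117/4π) = -0.10253555

-0.102536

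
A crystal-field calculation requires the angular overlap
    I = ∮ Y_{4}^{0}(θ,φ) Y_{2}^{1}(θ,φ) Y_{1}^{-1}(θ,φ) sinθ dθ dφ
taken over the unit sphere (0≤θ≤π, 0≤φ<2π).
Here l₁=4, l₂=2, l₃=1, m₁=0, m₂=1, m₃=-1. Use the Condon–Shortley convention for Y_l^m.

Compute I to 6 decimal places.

0.000000

triangle: need 2≤l₃≤6, have 1; I=0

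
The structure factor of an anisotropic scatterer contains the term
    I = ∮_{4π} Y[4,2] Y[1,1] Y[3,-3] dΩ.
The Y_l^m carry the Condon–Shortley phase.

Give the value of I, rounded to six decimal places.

m-sum 0 ✓  L=8 even ✓  3≤3≤5 ✓
Π(2lᵢ+1) = 9×3×7 = 189
triangle coeff Δ(4,1,3) = 1/252
Σ_t [1,1]: t=1:−1/36 = -1/36
(3j)²=4/63 [(4 1 3; 0 0 0)], sign=+1
Σ_t [2,2]: t=2:+1/1440 = 1/1440
(3j)²=1/252 [(4 1 3; 2 1 -3)], sign=+1
⇒ 4πI² = 1/21
I = (+1)√(1/21/(4π)) = 0.06155813

0.061558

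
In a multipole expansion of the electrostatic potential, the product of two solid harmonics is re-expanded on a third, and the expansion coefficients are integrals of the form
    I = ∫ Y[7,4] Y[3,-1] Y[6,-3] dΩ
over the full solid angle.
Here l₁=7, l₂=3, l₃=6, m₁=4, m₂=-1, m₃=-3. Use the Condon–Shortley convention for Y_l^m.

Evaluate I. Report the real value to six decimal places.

0.140186

m-sum 0 ✓  L=16 even ✓  4≤6≤10 ✓
Π(2lᵢ+1) = 15×7×13 = 1365
triangle coeff Δ(7,3,6) = 1/2042040
Σ_t [1,3]: t=1:−1/207360 t=2:+1/57600 t=3:−1/207360 = 1/129600
(3j)²=168/12155 [(7 3 6; 0 0 0)], sign=+1
Σ_t [0,2]: t=0:+1/1451520 t=1:−1/483840 t=2:+1/2903040 = -1/967680
(3j)²=81/6188 [(7 3 6; 4 -1 -3)], sign=+1
⇒ 4πI² = 10206/41327
I = (+1)√(10206/41327/(4π)) = 0.14018641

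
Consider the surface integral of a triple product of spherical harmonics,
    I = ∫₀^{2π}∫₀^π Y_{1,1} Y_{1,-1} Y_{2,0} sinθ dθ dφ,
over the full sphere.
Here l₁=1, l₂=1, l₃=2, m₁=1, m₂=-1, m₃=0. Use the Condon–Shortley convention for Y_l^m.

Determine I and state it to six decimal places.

0.126157

m-sum 0 ✓  L=4 even ✓  0≤2≤2 ✓
Π(2lᵢ+1) = 3×3×5 = 45
triangle coeff Δ(1,1,2) = 1/30
Σ_t [0,0]: t=0:+1/1 = 1/1
(3j)²=2/15 [(1 1 2; 0 0 0)], sign=+1
Σ_t [0,0]: t=0:+1/4 = 1/4
(3j)²=1/30 [(1 1 2; 1 -1 0)], sign=+1
⇒ 4πI² = 1/5
I = (+1)√(1/5/(4π)) = 0.12615663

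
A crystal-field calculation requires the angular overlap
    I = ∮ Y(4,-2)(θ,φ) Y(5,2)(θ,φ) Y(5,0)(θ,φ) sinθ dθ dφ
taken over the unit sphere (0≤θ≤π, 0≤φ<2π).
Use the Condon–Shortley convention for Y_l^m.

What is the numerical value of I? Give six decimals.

Rules hold: Σm=0, L=14 even, 1≤5≤9.
N = 9·11·11 = 1089
Δ = 4!·4!·6!/15! = 1/3153150
Racah Σ t=0..4: t=0:+1/69120 t=1:−1/1728 t=2:+1/576 t=3:−1/1728 t=4:+1/69120 = 7/11520
⇒ 3j(4 5 5; 0 0 0)² = 2/143, sgn -1
Racah Σ t=2..4: t=2:+1/11520 t=3:−1/1728 t=4:+1/3456 = -7/34560
⇒ 3j(4 5 5; -2 2 0)² = 7/858, sgn +1
4πI² = N·(3j₀)²·(3jₘ)² = 21/169
I = -1·√(0.12426/4π) = -0.09944006

-0.099440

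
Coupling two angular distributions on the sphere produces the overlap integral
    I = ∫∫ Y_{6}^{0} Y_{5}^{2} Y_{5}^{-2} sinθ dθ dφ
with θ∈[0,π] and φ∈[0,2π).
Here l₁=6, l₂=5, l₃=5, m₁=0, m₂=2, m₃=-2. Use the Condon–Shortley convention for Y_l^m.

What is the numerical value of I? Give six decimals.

-0.110455

m-sum 0 ✓  L=16 even ✓  1≤5≤11 ✓
Π(2lᵢ+1) = 13×11×11 = 1573
triangle coeff Δ(6,5,5) = 1/28588560
Σ_t [1,5]: t=1:−1/345600 t=2:+1/13824 t=3:−1/5184 t=4:+1/13824 t=5:−1/345600 = -7/129600
(3j)²=80/7293 [(6 5 5; 0 0 0)], sign=+1
Σ_t [3,6]: t=3:−1/31104 t=4:+1/13824 t=5:−1/57600 t=6:+1/3110400 = 1/43200
(3j)²=108/12155 [(6 5 5; 0 2 -2)], sign=-1
⇒ 4πI² = 576/3757
I = (-1)√(576/3757/(4π)) = -0.11045508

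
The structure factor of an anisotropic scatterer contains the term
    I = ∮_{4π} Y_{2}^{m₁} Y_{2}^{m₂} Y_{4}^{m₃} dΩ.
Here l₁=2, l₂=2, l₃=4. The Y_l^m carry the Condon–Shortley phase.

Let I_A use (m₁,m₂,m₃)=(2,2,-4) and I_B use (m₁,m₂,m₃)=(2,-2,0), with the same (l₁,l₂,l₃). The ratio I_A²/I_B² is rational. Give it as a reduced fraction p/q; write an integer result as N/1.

70/1

Shared (l₁,l₂,l₃)=(2,2,4): N and (l;000)² cancel in I_A²/I_B².
A: Δ = 0!·4!·4!/9! = 1/630; Racah Σ t=0..0: t=0:+1/576 = 1/576; ⇒ 3j(2 2 4; 2 2 -4)² = 1/9, sgn +1
B: Δ = 0!·4!·4!/9! = 1/630; Racah Σ t=0..0: t=0:+1/576 = 1/576; ⇒ 3j(2 2 4; 2 -2 0)² = 1/630, sgn +1
I_A²/I_B² = (1/9)/(1/630) = 70/1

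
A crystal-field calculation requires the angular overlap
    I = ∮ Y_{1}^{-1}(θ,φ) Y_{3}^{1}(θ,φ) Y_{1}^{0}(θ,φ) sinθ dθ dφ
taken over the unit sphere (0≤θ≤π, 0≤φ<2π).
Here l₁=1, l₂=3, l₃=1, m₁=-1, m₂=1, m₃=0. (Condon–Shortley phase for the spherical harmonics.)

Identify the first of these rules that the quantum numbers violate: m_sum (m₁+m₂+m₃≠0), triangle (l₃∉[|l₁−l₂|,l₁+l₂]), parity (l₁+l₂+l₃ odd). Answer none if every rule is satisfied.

triangle

azimuthal sum: -1 + 1 + 0 = 0  ✓
2 ≤ 1 ≤ 4 (triangle on l)  ✗
L = 1 + 3 + 1 = 5 (odd)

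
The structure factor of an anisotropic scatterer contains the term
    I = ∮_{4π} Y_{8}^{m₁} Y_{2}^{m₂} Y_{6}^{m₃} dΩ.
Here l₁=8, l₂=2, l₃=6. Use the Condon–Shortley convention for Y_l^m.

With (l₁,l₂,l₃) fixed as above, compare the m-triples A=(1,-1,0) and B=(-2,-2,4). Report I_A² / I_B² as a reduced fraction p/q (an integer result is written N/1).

196/5

l's match ⇒ only the (l;m) 3-j factors differ between A and B.
A: triangle coeff Δ(8,2,6) = 1/30940; Σ_t [1,1]: t=1:−1/3110400 = -1/3110400; (3j)²=21/1105 [(8 2 6; 1 -1 0)], sign=-1
B: triangle coeff Δ(8,2,6) = 1/30940; Σ_t [0,0]: t=0:+1/174182400 = 1/174182400; (3j)²=3/6188 [(8 2 6; -2 -2 4)], sign=+1
I_A²/I_B² = (21/1105)/(3/6188) = 196/5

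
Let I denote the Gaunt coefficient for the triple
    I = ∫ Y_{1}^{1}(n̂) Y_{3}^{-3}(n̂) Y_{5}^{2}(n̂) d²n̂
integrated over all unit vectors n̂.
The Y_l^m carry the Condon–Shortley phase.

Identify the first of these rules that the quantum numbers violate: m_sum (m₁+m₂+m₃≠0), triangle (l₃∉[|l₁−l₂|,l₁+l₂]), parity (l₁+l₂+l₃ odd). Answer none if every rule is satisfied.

triangle

m₁+m₂+m₃ = 1 − 3 + 2 = 0  ✓
triangle: |1−3|=2 ≤ l₃=5 ≤ 1+3=4  ✗
parity: l₁+l₂+l₃ = 9 is odd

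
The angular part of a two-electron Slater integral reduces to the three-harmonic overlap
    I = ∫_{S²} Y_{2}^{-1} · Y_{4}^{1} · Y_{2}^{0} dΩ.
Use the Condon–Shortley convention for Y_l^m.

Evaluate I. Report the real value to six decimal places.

-0.220728

m-sum 0 ✓  L=8 even ✓  2≤2≤6 ✓
Π(2lᵢ+1) = 5×9×5 = 225
triangle coeff Δ(2,4,2) = 1/630
Σ_t [2,2]: t=2:+1/16 = 1/16
(3j)²=2/35 [(2 4 2; 0 0 0)], sign=+1
Σ_t [3,3]: t=3:−1/24 = -1/24
(3j)²=1/21 [(2 4 2; -1 1 0)], sign=-1
⇒ 4πI² = 30/49
I = (-1)√(30/49/(4π)) = -0.22072812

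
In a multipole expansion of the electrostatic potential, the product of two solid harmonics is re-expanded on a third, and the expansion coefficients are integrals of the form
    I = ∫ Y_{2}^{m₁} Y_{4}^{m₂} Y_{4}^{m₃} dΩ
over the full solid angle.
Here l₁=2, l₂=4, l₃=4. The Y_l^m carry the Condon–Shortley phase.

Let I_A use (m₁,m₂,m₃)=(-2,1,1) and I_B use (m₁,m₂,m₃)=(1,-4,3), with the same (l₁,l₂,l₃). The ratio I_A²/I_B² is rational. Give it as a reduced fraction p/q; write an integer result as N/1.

Shared (l₁,l₂,l₃)=(2,4,4): N and (l;000)² cancel in I_A²/I_B².
A: Δ = 2!·2!·6!/11! = 1/13860; Racah Σ t=2..2: t=2:+1/144 = 1/144; ⇒ 3j(2 4 4; -2 1 1)² = 10/231, sgn -1
B: Δ = 2!·2!·6!/11! = 1/13860; Racah Σ t=0..0: t=0:+1/1440 = 1/1440; ⇒ 3j(2 4 4; 1 -4 3)² = 7/165, sgn -1
I_A²/I_B² = (10/231)/(7/165) = 50/49

50/49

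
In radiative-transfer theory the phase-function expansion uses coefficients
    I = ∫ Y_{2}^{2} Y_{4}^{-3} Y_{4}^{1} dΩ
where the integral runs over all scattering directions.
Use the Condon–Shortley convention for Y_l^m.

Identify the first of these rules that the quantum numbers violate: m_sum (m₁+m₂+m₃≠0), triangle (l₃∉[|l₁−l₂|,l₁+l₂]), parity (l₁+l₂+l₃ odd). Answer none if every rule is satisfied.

azimuthal sum: 2 − 3 + 1 = 0  ✓
2 ≤ 4 ≤ 6 (triangle on l)  ✓
L = 2 + 4 + 4 = 10 (even)  ✓

none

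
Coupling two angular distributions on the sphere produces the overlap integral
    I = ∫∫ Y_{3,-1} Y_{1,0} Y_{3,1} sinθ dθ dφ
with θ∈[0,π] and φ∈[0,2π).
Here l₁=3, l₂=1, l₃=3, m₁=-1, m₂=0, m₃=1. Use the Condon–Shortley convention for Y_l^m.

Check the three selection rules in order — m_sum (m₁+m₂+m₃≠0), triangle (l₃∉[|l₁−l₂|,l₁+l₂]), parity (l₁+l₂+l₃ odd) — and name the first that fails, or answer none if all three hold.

Σmᵢ = 0  ✓
l₃∈[|l₁−l₂|,l₁+l₂]=[2,4], have l₃=3  ✓
Σlᵢ = 7 ⇒ odd  ✗

parity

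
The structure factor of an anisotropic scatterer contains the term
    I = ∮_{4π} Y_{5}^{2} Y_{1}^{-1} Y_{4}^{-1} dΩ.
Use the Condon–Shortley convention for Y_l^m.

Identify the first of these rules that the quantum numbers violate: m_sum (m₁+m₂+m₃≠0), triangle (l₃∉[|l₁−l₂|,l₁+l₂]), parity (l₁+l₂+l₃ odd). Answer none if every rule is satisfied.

none

m₁+m₂+m₃ = 2 − 1 − 1 = 0  ✓
triangle: |5−1|=4 ≤ l₃=4 ≤ 5+1=6  ✓
parity: l₁+l₂+l₃ = 10 is even  ✓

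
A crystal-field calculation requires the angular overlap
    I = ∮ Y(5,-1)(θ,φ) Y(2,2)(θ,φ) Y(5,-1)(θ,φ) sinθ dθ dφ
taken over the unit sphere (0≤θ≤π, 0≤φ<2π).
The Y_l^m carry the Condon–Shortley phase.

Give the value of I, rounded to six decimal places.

0.198089

Checks pass: Σm=0; 12 even; l₃=5∈[3,7].
(2·5+1)(2·2+1)(2·5+1) = 605
Δ: 2! 8! 2! / 13! → 1/38610
sum: t=0:+1/2880 t=1:−1/576 t=2:+1/2880 = -1/960
3j²(5 2 5; 0 0 0) = Δ·Π!·Σ² = 10/429  (sign +1)
sum: t=2:+1/2304 = 1/2304
3j²(5 2 5; -1 2 -1) = Δ·Π!·Σ² = 5/143  (sign +1)
combine: 4πI² = 605·10/429·5/143 = 250/507
take √, sign +1: I = 0.19808933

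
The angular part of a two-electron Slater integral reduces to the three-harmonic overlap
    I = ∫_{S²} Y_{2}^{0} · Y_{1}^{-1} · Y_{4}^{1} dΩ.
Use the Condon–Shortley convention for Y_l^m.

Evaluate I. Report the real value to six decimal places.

l₃=4 ∉ [1,3] — triangle fails ⇒ I = 0

0.000000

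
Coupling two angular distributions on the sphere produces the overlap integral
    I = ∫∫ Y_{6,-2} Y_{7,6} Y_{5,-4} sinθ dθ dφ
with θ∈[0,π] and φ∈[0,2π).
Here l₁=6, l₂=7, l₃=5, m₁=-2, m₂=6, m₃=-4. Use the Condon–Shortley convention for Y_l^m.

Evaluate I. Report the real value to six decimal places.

m-sum 0 ✓  L=18 even ✓  1≤5≤13 ✓
Π(2lᵢ+1) = 13×15×11 = 2145
triangle coeff Δ(6,7,5) = 1/174594420
Σ_t [2,6]: t=2:+1/4147200 t=3:−1/207360 t=4:+1/82944 t=5:−1/207360 t=6:+1/4147200 = 1/345600
(3j)²=420/46189 [(6 7 5; 0 0 0)], sign=-1
Σ_t [7,8]: t=7:−1/21772800 t=8:+1/116121600 = -13/348364800
(3j)²=169/9690 [(6 7 5; -2 6 -4)], sign=+1
⇒ 4πI² = 35490/104329
I = (-1)√(35490/104329/(4π)) = -0.16453017

-0.164530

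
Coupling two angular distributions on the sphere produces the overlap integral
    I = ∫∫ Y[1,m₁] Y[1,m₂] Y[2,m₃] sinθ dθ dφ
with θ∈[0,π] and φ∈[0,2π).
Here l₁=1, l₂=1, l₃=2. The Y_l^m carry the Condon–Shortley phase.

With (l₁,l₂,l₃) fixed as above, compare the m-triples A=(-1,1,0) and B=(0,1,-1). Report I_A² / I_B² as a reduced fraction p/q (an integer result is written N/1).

l's match ⇒ only the (l;m) 3-j factors differ between A and B.
A: triangle coeff Δ(1,1,2) = 1/30; Σ_t [0,0]: t=0:+1/4 = 1/4; (3j)²=1/30 [(1 1 2; -1 1 0)], sign=+1
B: triangle coeff Δ(1,1,2) = 1/30; Σ_t [0,0]: t=0:+1/2 = 1/2; (3j)²=1/10 [(1 1 2; 0 1 -1)], sign=-1
I_A²/I_B² = (1/30)/(1/10) = 1/3

1/3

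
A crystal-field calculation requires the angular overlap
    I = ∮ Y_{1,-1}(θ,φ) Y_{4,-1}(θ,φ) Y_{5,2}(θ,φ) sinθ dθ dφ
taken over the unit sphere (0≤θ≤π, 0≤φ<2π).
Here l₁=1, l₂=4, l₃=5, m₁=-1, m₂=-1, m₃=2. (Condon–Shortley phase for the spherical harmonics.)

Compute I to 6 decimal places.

Checks pass: Σm=0; 10 even; l₃=5∈[3,5].
(2·1+1)(2·4+1)(2·5+1) = 297
Δ: 0! 2! 8! / 11! → 1/495
sum: t=0:+1/576 = 1/576
3j²(1 4 5; 0 0 0) = Δ·Π!·Σ² = 5/99  (sign -1)
sum: t=0:+1/1440 = 1/1440
3j²(1 4 5; -1 -1 2) = Δ·Π!·Σ² = 7/165  (sign -1)
combine: 4πI² = 297·5/99·7/165 = 7/11
take √, sign +1: I = 0.22503380

0.225034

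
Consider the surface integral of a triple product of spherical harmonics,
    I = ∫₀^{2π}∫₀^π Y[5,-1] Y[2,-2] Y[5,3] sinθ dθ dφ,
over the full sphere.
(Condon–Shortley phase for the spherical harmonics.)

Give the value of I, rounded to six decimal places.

0.171169

Checks pass: Σm=0; 12 even; l₃=5∈[3,7].
(2·5+1)(2·2+1)(2·5+1) = 605
Δ: 2! 8! 2! / 13! → 1/38610
sum: t=0:+1/2880 t=1:−1/576 t=2:+1/2880 = -1/960
3j²(5 2 5; 0 0 0) = Δ·Π!·Σ² = 10/429  (sign +1)
sum: t=0:+1/5760 = 1/5760
3j²(5 2 5; -1 -2 3) = Δ·Π!·Σ² = 56/2145  (sign +1)
combine: 4πI² = 605·10/429·56/2145 = 560/1521
take √, sign +1: I = 0.17116875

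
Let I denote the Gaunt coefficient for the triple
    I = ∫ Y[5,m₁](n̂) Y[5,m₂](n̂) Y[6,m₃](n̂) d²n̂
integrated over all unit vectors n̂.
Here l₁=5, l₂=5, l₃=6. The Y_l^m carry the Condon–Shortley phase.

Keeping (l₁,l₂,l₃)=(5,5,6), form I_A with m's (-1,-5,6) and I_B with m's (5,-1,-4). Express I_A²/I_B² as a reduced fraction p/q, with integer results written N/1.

Same 5,5,6: normalisation and zero-m 3j drop out of the ratio.
A: Δ: 4! 6! 6! / 17! → 1/28588560; sum: t=0:+1/12441600 = 1/12441600; 3j²(5 5 6; -1 -5 6) = Δ·Π!·Σ² = 3/442  (sign +1)
B: Δ: 4! 6! 6! / 17! → 1/28588560; sum: t=0:+1/829440 = 1/829440; 3j²(5 5 6; 5 -1 -4) = Δ·Π!·Σ² = 225/9724  (sign +1)
I_A²/I_B² = (3/442)/(225/9724) = 22/75

22/75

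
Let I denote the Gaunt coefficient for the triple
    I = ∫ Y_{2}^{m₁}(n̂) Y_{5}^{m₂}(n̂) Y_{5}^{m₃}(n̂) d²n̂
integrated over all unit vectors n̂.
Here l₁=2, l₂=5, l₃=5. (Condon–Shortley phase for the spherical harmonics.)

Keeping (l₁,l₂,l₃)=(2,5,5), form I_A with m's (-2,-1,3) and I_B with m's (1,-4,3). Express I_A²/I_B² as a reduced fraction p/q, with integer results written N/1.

16/21

Shared (l₁,l₂,l₃)=(2,5,5): N and (l;000)² cancel in I_A²/I_B².
A: Δ = 2!·2!·8!/13! = 1/38610; Racah Σ t=2..2: t=2:+1/5760 = 1/5760; ⇒ 3j(2 5 5; -2 -1 3)² = 56/2145, sgn +1
B: Δ = 2!·2!·8!/13! = 1/38610; Racah Σ t=0..1: t=0:+1/10080 t=1:−1/80640 = 1/11520; ⇒ 3j(2 5 5; 1 -4 3)² = 49/1430, sgn +1
I_A²/I_B² = (56/2145)/(49/1430) = 16/21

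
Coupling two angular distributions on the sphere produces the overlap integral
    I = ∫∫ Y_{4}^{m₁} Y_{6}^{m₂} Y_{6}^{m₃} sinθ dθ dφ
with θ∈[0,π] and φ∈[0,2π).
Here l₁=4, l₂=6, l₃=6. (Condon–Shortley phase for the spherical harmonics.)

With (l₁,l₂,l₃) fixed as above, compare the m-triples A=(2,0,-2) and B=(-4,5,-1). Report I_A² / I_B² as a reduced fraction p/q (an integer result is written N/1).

l's match ⇒ only the (l;m) 3-j factors differ between A and B.
A: triangle coeff Δ(4,6,6) = 1/15315300; Σ_t [0,2]: t=0:+1/138240 t=1:−1/25920 t=2:+1/55296 = -11/829440; (3j)²=11/1326 [(4 6 6; 2 0 -2)], sign=-1
B: triangle coeff Δ(4,6,6) = 1/15315300; Σ_t [4,4]: t=4:+1/2903040 = 1/2903040; (3j)²=5/663 [(4 6 6; -4 5 -1)], sign=-1
I_A²/I_B² = (11/1326)/(5/663) = 11/10

11/10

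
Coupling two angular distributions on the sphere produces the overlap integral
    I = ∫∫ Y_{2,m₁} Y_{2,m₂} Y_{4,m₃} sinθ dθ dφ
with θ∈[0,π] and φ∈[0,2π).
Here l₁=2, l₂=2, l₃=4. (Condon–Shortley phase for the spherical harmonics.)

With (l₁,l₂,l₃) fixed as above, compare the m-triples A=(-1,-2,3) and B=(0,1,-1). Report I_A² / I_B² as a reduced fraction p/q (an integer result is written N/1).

7/6

l's match ⇒ only the (l;m) 3-j factors differ between A and B.
A: triangle coeff Δ(2,2,4) = 1/630; Σ_t [0,0]: t=0:+1/144 = 1/144; (3j)²=1/18 [(2 2 4; -1 -2 3)], sign=-1
B: triangle coeff Δ(2,2,4) = 1/630; Σ_t [0,0]: t=0:+1/24 = 1/24; (3j)²=1/21 [(2 2 4; 0 1 -1)], sign=-1
I_A²/I_B² = (1/18)/(1/21) = 7/6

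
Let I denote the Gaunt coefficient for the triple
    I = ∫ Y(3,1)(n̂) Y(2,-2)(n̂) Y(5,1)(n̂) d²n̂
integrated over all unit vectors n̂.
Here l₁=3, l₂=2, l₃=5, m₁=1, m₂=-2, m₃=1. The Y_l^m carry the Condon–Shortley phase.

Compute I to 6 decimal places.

Checks pass: Σm=0; 10 even; l₃=5∈[1,5].
(2·3+1)(2·2+1)(2·5+1) = 385
Δ: 0! 6! 4! / 11! → 1/2310
sum: t=0:+1/144 = 1/144
3j²(3 2 5; 0 0 0) = Δ·Π!·Σ² = 10/231  (sign -1)
sum: t=0:+1/1152 = 1/1152
3j²(3 2 5; 1 -2 1) = Δ·Π!·Σ² = 1/154  (sign +1)
combine: 4πI² = 385·10/231·1/154 = 25/231
take √, sign -1: I = -0.09280237

-0.092802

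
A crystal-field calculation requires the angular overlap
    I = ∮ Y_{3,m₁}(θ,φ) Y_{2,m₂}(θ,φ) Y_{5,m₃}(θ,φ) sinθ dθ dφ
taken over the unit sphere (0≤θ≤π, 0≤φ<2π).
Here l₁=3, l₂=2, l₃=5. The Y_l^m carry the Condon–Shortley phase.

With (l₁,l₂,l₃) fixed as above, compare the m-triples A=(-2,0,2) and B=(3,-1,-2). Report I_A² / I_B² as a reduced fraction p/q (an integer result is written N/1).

9/1

l's match ⇒ only the (l;m) 3-j factors differ between A and B.
A: triangle coeff Δ(3,2,5) = 1/2310; Σ_t [0,0]: t=0:+1/480 = 1/480; (3j)²=3/110 [(3 2 5; -2 0 2)], sign=-1
B: triangle coeff Δ(3,2,5) = 1/2310; Σ_t [0,0]: t=0:+1/4320 = 1/4320; (3j)²=1/330 [(3 2 5; 3 -1 -2)], sign=-1
I_A²/I_B² = (3/110)/(1/330) = 9/1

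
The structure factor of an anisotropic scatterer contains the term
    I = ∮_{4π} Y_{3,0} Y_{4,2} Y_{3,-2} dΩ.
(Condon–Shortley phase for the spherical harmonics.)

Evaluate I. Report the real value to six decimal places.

-0.044418

m-sum 0 ✓  L=10 even ✓  1≤3≤7 ✓
Π(2lᵢ+1) = 7×9×7 = 441
triangle coeff Δ(3,4,3) = 1/34650
Σ_t [1,3]: t=1:−1/72 t=2:+1/16 t=3:−1/72 = 5/144
(3j)²=2/77 [(3 4 3; 0 0 0)], sign=-1
Σ_t [2,3]: t=2:+1/96 t=3:−1/72 = -1/288
(3j)²=1/462 [(3 4 3; 0 2 -2)], sign=+1
⇒ 4πI² = 3/121
I = (-1)√(3/121/(4π)) = -0.04441841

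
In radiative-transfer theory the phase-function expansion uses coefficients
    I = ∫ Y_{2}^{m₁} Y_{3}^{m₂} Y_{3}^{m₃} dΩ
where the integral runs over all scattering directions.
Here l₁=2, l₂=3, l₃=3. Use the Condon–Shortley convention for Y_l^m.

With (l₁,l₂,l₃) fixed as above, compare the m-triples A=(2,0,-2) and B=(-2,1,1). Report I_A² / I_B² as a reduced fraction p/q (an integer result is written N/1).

Shared (l₁,l₂,l₃)=(2,3,3): N and (l;000)² cancel in I_A²/I_B².
A: Δ = 2!·2!·4!/9! = 1/3780; Racah Σ t=0..0: t=0:+1/24 = 1/24; ⇒ 3j(2 3 3; 2 0 -2)² = 1/21, sgn -1
B: Δ = 2!·2!·4!/9! = 1/3780; Racah Σ t=2..2: t=2:+1/16 = 1/16; ⇒ 3j(2 3 3; -2 1 1)² = 2/35, sgn +1
I_A²/I_B² = (1/21)/(2/35) = 5/6

5/6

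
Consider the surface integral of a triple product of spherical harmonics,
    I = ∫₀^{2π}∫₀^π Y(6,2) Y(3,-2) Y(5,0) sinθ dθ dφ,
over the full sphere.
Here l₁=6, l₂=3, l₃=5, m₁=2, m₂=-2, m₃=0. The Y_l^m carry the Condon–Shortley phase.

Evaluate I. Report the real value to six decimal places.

Rules hold: Σm=0, L=14 even, 3≤5≤9.
N = 13·7·11 = 1001
Δ = 4!·8!·2!/15! = 1/675675
Racah Σ t=1..3: t=1:−1/8640 t=2:+1/2304 t=3:−1/8640 = 7/34560
⇒ 3j(6 3 5; 0 0 0)² = 7/429, sgn -1
Racah Σ t=0..1: t=0:+1/13824 t=1:−1/8640 = -1/23040
⇒ 3j(6 3 5; 2 -2 0)² = 2/429, sgn +1
4πI² = N·(3j₀)²·(3jₘ)² = 98/1287
I = -1·√(0.0761461/4π) = -0.07784287

-0.077843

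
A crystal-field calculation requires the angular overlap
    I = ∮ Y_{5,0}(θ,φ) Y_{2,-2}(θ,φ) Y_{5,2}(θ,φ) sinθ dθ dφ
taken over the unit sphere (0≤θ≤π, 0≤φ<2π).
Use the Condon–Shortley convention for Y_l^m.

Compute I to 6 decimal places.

-0.191372

Rules hold: Σm=0, L=12 even, 3≤5≤7.
N = 11·5·11 = 605
Δ = 2!·8!·2!/13! = 1/38610
Racah Σ t=0..2: t=0:+1/2880 t=1:−1/576 t=2:+1/2880 = -1/960
⇒ 3j(5 2 5; 0 0 0)² = 10/429, sgn +1
Racah Σ t=0..0: t=0:+1/2880 = 1/2880
⇒ 3j(5 2 5; 0 -2 2)² = 14/429, sgn -1
4πI² = N·(3j₀)²·(3jₘ)² = 700/1521
I = -1·√(0.460224/4π) = -0.19137248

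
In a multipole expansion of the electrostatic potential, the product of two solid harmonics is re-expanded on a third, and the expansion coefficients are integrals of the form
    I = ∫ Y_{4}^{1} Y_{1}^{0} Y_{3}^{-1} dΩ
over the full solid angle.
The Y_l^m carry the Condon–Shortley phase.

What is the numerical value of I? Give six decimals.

-0.238414

Checks pass: Σm=0; 8 even; l₃=3∈[3,5].
(2·4+1)(2·1+1)(2·3+1) = 189
Δ: 2! 6! 0! / 9! → 1/252
sum: t=1:−1/36 = -1/36
3j²(4 1 3; 0 0 0) = Δ·Π!·Σ² = 4/63  (sign +1)
sum: t=1:−1/48 = -1/48
3j²(4 1 3; 1 0 -1) = Δ·Π!·Σ² = 5/84  (sign -1)
combine: 4πI² = 189·4/63·5/84 = 5/7
take √, sign -1: I = -0.23841361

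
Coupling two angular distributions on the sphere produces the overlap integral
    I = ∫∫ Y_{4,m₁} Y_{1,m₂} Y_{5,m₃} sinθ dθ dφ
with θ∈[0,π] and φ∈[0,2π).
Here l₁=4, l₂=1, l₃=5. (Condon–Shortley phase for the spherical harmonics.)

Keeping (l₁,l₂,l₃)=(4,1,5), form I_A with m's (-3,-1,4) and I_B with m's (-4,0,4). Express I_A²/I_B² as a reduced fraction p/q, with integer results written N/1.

4/1

Same 4,1,5: normalisation and zero-m 3j drop out of the ratio.
A: Δ: 0! 8! 2! / 11! → 1/495; sum: t=0:+1/10080 = 1/10080; 3j²(4 1 5; -3 -1 4) = Δ·Π!·Σ² = 4/55  (sign -1)
B: Δ: 0! 8! 2! / 11! → 1/495; sum: t=0:+1/40320 = 1/40320; 3j²(4 1 5; -4 0 4) = Δ·Π!·Σ² = 1/55  (sign -1)
I_A²/I_B² = (4/55)/(1/55) = 4/1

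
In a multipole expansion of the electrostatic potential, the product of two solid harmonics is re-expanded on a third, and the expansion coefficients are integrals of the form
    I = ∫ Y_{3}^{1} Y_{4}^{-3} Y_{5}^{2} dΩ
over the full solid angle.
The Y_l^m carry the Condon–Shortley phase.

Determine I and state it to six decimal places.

Checks pass: Σm=0; 12 even; l₃=5∈[1,7].
(2·3+1)(2·4+1)(2·5+1) = 693
Δ: 2! 4! 6! / 13! → 1/180180
sum: t=0:+1/576 t=1:−1/144 t=2:+1/576 = -1/288
3j²(3 4 5; 0 0 0) = Δ·Π!·Σ² = 20/1001  (sign +1)
sum: t=0:+1/960 t=1:−1/4320 = 7/8640
3j²(3 4 5; 1 -3 2) = Δ·Π!·Σ² = 343/12870  (sign -1)
combine: 4πI² = 693·20/1001·343/12870 = 686/1859
take √, sign -1: I = -0.17136315

-0.171363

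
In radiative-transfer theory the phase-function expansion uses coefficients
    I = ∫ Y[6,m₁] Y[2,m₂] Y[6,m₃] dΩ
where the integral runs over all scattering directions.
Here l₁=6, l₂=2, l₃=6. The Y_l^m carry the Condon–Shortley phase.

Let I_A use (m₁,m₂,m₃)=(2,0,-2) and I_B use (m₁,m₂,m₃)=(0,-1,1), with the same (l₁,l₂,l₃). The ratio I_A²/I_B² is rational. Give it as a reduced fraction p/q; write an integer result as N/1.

100/7

Shared (l₁,l₂,l₃)=(6,2,6): N and (l;000)² cancel in I_A²/I_B².
A: Δ = 2!·10!·2!/15! = 1/90090; Racah Σ t=0..2: t=0:+1/69120 t=1:−1/30240 t=2:+1/322560 = -1/64512; ⇒ 3j(6 2 6; 2 0 -2)² = 10/1001, sgn -1
B: Δ = 2!·10!·2!/15! = 1/90090; Racah Σ t=0..1: t=0:+1/34560 t=1:−1/28800 = -1/172800; ⇒ 3j(6 2 6; 0 -1 1)² = 1/1430, sgn +1
I_A²/I_B² = (10/1001)/(1/1430) = 100/7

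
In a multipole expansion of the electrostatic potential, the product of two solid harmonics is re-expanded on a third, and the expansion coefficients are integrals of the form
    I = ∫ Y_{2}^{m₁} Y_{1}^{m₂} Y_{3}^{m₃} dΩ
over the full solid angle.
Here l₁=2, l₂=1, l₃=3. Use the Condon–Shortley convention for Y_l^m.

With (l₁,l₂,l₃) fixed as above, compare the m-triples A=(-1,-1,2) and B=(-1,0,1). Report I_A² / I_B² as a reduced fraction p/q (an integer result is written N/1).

5/4

Shared (l₁,l₂,l₃)=(2,1,3): N and (l;000)² cancel in I_A²/I_B².
A: Δ = 0!·4!·2!/7! = 1/105; Racah Σ t=0..0: t=0:+1/12 = 1/12; ⇒ 3j(2 1 3; -1 -1 2)² = 2/21, sgn -1
B: Δ = 0!·4!·2!/7! = 1/105; Racah Σ t=0..0: t=0:+1/6 = 1/6; ⇒ 3j(2 1 3; -1 0 1)² = 8/105, sgn +1
I_A²/I_B² = (2/21)/(8/105) = 5/4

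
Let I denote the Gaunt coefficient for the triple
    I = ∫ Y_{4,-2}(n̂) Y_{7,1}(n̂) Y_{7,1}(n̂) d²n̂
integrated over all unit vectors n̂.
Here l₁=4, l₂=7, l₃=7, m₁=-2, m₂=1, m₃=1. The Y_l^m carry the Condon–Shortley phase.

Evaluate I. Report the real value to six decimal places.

0.131408

Checks pass: Σm=0; 18 even; l₃=7∈[3,11].
(2·4+1)(2·7+1)(2·7+1) = 2025
Δ: 4! 4! 10! / 19! → 1/58198140
sum: t=0:+1/17418240 t=1:−1/622080 t=2:+1/230400 t=3:−1/622080 t=4:+1/17418240 = 1/806400
3j²(4 7 7; 0 0 0) = Δ·Π!·Σ² = 2268/230945  (sign -1)
sum: t=2:+1/1658880 t=3:−1/518400 t=4:+1/1658880 = -1/1382400
3j²(4 7 7; -2 1 1) = Δ·Π!·Σ² = 504/46189  (sign -1)
combine: 4πI² = 2025·2268/230945·504/46189 = 462944160/2133423721
take √, sign +1: I = 0.13140770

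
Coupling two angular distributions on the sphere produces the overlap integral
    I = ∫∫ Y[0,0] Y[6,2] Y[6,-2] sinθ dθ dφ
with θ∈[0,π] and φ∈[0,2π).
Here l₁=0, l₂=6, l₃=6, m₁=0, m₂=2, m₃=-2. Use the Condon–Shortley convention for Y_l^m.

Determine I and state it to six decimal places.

0.282095

Rules hold: Σm=0, L=12 even, 6≤6≤6.
N = 1·13·13 = 169
Δ = 0!·0!·12!/13! = 1/13
Racah Σ t=0..0: t=0:+1/518400 = 1/518400
⇒ 3j(0 6 6; 0 0 0)² = 1/13, sgn +1
Racah Σ t=0..0: t=0:+1/967680 = 1/967680
⇒ 3j(0 6 6; 0 2 -2)² = 1/13, sgn +1
4πI² = N·(3j₀)²·(3jₘ)² = 1/1
I = +1·√(1/4π) = 0.28209479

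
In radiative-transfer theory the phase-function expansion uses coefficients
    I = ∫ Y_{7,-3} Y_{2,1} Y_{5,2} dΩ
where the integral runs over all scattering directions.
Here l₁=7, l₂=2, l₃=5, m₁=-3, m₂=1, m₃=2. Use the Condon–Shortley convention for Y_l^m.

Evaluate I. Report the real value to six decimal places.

-0.248277

Rules hold: Σm=0, L=14 even, 5≤5≤9.
N = 15·5·11 = 825
Δ = 4!·10!·0!/15! = 1/15015
Racah Σ t=2..2: t=2:+1/57600 = 1/57600
⇒ 3j(7 2 5; 0 0 0)² = 21/715, sgn -1
Racah Σ t=3..3: t=3:−1/181440 = -1/181440
⇒ 3j(7 2 5; -3 1 2)² = 32/1001, sgn +1
4πI² = N·(3j₀)²·(3jₘ)² = 1440/1859
I = -1·√(0.77461/4π) = -0.24827707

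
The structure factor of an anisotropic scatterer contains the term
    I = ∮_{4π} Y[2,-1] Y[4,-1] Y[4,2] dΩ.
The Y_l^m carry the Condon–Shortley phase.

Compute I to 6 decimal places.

0.127700

Checks pass: Σm=0; 10 even; l₃=4∈[2,6].
(2·2+1)(2·4+1)(2·4+1) = 405
Δ: 2! 2! 6! / 11! → 1/13860
sum: t=0:+1/192 t=1:−1/36 t=2:+1/192 = -5/288
3j²(2 4 4; 0 0 0) = Δ·Π!·Σ² = 20/693  (sign -1)
sum: t=1:−1/96 t=2:+1/240 = -1/160
3j²(2 4 4; -1 -1 2) = Δ·Π!·Σ² = 27/1540  (sign -1)
combine: 4πI² = 405·20/693·27/1540 = 1215/5929
take √, sign +1: I = 0.12770047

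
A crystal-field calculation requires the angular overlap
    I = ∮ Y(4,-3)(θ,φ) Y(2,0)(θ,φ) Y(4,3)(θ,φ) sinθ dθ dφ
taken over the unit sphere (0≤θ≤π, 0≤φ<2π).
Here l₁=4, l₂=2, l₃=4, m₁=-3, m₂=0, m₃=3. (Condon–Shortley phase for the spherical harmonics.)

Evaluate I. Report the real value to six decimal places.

Rules hold: Σm=0, L=10 even, 2≤4≤6.
N = 9·5·9 = 405
Δ = 2!·6!·2!/11! = 1/13860
Racah Σ t=0..2: t=0:+1/192 t=1:−1/36 t=2:+1/192 = -5/288
⇒ 3j(4 2 4; 0 0 0)² = 20/693, sgn -1
Racah Σ t=1..2: t=1:−1/720 t=2:+1/480 = 1/1440
⇒ 3j(4 2 4; -3 0 3)² = 7/1980, sgn -1
4πI² = N·(3j₀)²·(3jₘ)² = 5/121
I = +1·√(0.0413223/4π) = 0.05734392

0.057344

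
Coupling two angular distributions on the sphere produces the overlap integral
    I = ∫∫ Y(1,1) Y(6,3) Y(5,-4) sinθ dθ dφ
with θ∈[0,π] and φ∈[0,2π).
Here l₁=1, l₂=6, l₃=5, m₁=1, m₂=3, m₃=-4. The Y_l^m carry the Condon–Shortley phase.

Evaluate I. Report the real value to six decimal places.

Checks pass: Σm=0; 12 even; l₃=5∈[5,7].
(2·1+1)(2·6+1)(2·5+1) = 429
Δ: 2! 0! 10! / 13! → 1/858
sum: t=1:−1/14400 = -1/14400
3j²(1 6 5; 0 0 0) = Δ·Π!·Σ² = 6/143  (sign +1)
sum: t=0:+1/725760 = 1/725760
3j²(1 6 5; 1 3 -4) = Δ·Π!·Σ² = 1/286  (sign -1)
combine: 4πI² = 429·6/143·1/286 = 9/143
take √, sign -1: I = -0.07076985

-0.070770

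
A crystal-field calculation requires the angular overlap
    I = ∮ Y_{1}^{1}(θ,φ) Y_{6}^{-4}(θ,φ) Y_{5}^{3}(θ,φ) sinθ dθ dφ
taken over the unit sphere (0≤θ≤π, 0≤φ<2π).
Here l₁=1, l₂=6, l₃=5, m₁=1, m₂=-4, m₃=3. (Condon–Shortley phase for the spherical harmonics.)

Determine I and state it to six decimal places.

m-sum 0 ✓  L=12 even ✓  5≤5≤7 ✓
Π(2lᵢ+1) = 3×13×11 = 429
triangle coeff Δ(1,6,5) = 1/858
Σ_t [1,1]: t=1:−1/14400 = -1/14400
(3j)²=6/143 [(1 6 5; 0 0 0)], sign=+1
Σ_t [0,0]: t=0:+1/161280 = 1/161280
(3j)²=15/286 [(1 6 5; 1 -4 3)], sign=+1
⇒ 4πI² = 135/143
I = (+1)√(135/143/(4π)) = 0.27409047

0.274090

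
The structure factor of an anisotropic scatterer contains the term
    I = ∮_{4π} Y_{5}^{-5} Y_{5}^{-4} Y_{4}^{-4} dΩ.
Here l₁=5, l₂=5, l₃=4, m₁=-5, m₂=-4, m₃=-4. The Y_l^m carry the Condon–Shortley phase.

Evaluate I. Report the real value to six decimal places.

0.000000

Σmᵢ = -13 ≠ 0, so the φ-integral vanishes; I = 0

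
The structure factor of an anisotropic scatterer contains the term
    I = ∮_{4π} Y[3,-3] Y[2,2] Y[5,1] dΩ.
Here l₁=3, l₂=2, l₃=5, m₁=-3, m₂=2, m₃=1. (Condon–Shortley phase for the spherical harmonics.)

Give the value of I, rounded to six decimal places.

Rules hold: Σm=0, L=10 even, 1≤5≤5.
N = 7·5·11 = 385
Δ = 0!·6!·4!/11! = 1/2310
Racah Σ t=0..0: t=0:+1/144 = 1/144
⇒ 3j(3 2 5; 0 0 0)² = 10/231, sgn -1
Racah Σ t=0..0: t=0:+1/17280 = 1/17280
⇒ 3j(3 2 5; -3 2 1)² = 1/2310, sgn +1
4πI² = N·(3j₀)²·(3jₘ)² = 5/693
I = -1·√(0.00721501/4π) = -0.02396147

-0.023961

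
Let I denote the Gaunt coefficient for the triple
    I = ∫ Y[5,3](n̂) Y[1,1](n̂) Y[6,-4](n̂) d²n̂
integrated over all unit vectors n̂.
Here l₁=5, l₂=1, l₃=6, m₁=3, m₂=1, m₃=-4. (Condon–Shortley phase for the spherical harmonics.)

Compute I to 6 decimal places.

0.274090

Rules hold: Σm=0, L=12 even, 4≤6≤6.
N = 11·3·13 = 429
Δ = 0!·10!·2!/13! = 1/858
Racah Σ t=0..0: t=0:+1/14400 = 1/14400
⇒ 3j(5 1 6; 0 0 0)² = 6/143, sgn +1
Racah Σ t=0..0: t=0:+1/161280 = 1/161280
⇒ 3j(5 1 6; 3 1 -4)² = 15/286, sgn +1
4πI² = N·(3j₀)²·(3jₘ)² = 135/143
I = +1·√(0.944056/4π) = 0.27409047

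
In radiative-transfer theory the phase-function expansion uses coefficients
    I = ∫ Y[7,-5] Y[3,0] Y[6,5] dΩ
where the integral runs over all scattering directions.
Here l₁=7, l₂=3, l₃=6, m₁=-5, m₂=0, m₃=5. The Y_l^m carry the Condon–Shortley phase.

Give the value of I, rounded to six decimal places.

0.161723

m-sum 0 ✓  L=16 even ✓  4≤6≤10 ✓
Π(2lᵢ+1) = 15×7×13 = 1365
triangle coeff Δ(7,3,6) = 1/2042040
Σ_t [1,3]: t=1:−1/207360 t=2:+1/57600 t=3:−1/207360 = 1/129600
(3j)²=168/12155 [(7 3 6; 0 0 0)], sign=+1
Σ_t [2,3]: t=2:+1/14515200 t=3:−1/4354560 = -1/6220800
(3j)²=77/4420 [(7 3 6; -5 0 5)], sign=+1
⇒ 4πI² = 6174/18785
I = (+1)√(6174/18785/(4π)) = 0.16172337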